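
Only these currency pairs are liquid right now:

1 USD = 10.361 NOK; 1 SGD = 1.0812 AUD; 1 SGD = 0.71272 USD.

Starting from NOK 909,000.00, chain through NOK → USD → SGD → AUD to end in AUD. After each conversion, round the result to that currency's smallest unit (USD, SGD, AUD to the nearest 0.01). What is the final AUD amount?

AUD 133,091.18

NOK 909,000.00 ÷ 10.361 = USD 87,732.84
USD 87,732.84 ÷ 0.71272 = SGD 123,095.80
SGD 123,095.80 × 1.0812 = AUD 133,091.18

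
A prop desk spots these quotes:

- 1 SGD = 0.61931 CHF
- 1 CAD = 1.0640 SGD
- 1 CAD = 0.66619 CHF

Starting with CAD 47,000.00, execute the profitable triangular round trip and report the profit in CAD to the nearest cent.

Profit: CAD 516.70

Profitable loop is CAD → CHF → SGD → CAD:
CAD 47,000.00 × 0.66619 = CHF 31,310.93
CHF 31,310.93 ÷ 0.61931 = SGD 50,557.77
SGD 50,557.77 ÷ 1.0640 = CAD 47,516.70
Profit = CAD 47,516.70 − CAD 47,000.00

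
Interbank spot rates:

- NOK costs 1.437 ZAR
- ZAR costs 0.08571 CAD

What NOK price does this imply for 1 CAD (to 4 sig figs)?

CAD/NOK = 8.119

1 CAD ÷ 0.08571 = 11.6673 ZAR
11.6673 ZAR ÷ 1.437 = 8.11917 NOK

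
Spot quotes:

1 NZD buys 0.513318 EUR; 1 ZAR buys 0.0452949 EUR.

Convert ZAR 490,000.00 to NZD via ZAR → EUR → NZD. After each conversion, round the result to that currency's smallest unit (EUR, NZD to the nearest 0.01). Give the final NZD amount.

NZD 43,237.33

ZAR 490,000.00 × 0.0452949 = EUR 22,194.50
EUR 22,194.50 ÷ 0.513318 = NZD 43,237.33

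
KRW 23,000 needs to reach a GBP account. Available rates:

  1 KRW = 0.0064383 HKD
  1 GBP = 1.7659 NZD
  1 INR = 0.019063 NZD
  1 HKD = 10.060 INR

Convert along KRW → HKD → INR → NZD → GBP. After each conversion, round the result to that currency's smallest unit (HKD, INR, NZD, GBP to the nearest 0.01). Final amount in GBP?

KRW 23,000 × 0.0064383 = HKD 148.08
HKD 148.08 × 10.060 = INR 1,489.68
INR 1,489.68 × 0.019063 = NZD 28.40
NZD 28.40 ÷ 1.7659 = GBP 16.08

GBP 16.08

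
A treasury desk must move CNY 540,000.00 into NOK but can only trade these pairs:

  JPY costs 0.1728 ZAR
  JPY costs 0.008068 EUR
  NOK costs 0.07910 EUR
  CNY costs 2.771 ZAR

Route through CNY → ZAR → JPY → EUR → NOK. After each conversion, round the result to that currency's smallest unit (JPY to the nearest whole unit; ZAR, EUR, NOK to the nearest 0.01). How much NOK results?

CNY 540,000.00 × 2.771 = ZAR 1,496,340.00
ZAR 1,496,340.00 ÷ 0.1728 = JPY 8,659,375
JPY 8,659,375 × 0.008068 = EUR 69,863.84
EUR 69,863.84 ÷ 0.07910 = NOK 883,234.39

NOK 883,234.39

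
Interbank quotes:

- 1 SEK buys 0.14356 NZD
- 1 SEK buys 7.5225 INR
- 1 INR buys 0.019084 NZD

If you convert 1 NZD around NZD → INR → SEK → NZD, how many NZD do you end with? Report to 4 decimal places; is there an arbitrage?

Around NZD → INR → SEK → NZD: 1 ÷ 0.019084 ÷ 7.5225 × 0.14356 = 1.000004
Product ≈ 1 (deviation 0.000%, within rounding noise).

1.0000 (no arbitrage)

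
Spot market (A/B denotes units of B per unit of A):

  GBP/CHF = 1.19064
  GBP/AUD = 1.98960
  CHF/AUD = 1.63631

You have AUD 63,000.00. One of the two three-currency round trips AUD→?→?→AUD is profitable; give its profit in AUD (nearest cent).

Profit: AUD 1,336.92

Profitable loop is AUD → CHF → GBP → AUD:
AUD 63,000.00 ÷ 1.63631 = CHF 38,501.26
CHF 38,501.26 ÷ 1.19064 = GBP 32,336.61
GBP 32,336.61 × 1.98960 = AUD 64,336.92
Profit = AUD 64,336.92 − AUD 63,000.00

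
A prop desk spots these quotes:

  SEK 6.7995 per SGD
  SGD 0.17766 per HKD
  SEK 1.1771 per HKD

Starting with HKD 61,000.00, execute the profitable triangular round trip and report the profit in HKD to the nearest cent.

Profit: HKD 1,601.27

Profitable loop is HKD → SGD → SEK → HKD:
HKD 61,000.00 × 0.17766 = SGD 10,837.26
SGD 10,837.26 × 6.7995 = SEK 73,687.95
SEK 73,687.95 ÷ 1.1771 = HKD 62,601.27
Profit = HKD 62,601.27 − HKD 61,000.00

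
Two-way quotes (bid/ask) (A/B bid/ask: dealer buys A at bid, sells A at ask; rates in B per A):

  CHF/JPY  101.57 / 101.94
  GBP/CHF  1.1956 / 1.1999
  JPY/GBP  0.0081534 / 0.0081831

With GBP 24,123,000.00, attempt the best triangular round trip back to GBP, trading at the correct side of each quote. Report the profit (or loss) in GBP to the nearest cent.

Net result: GBP -22,626.35 (no profitable arbitrage after spreads)

Best loop GBP → JPY → CHF → GBP:
GBP 24,123,000.00 ÷ 0.0081831 (buy JPY at ask) = JPY 2,947,904,828
JPY 2,947,904,828 ÷ 101.94 (buy CHF at ask) = CHF 28,918,038.34
CHF 28,918,038.34 ÷ 1.1999 (buy GBP at ask) = GBP 24,100,373.65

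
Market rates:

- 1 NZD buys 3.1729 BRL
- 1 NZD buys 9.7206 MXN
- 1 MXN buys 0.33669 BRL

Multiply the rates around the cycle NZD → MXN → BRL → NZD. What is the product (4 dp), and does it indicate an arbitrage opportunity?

1.0315 (arbitrage exists)

Around NZD → MXN → BRL → NZD: 1 × 9.7206 × 0.33669 ÷ 3.1729 = 1.031494
Product > 1; profitable direction is NZD → MXN → BRL → NZD.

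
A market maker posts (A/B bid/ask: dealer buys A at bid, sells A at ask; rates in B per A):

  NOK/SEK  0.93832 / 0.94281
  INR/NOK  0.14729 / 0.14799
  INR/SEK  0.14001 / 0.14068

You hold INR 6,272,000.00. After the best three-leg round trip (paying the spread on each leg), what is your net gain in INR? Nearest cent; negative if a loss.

Net profit: INR 21,736.48

Best loop INR → SEK → NOK → INR:
INR 6,272,000.00 × 0.14001 (sell INR at bid) = SEK 878,142.72
SEK 878,142.72 ÷ 0.94281 (buy NOK at ask) = NOK 931,410.06
NOK 931,410.06 ÷ 0.14799 (buy INR at ask) = INR 6,293,736.48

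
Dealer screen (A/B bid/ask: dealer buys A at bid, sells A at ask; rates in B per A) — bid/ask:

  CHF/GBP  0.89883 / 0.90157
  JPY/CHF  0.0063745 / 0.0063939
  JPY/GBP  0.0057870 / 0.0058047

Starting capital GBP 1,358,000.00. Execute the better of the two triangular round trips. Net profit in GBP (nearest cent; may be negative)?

Net profit: GBP 5,289.09

Best loop GBP → CHF → JPY → GBP:
GBP 1,358,000.00 ÷ 0.90157 (buy CHF at ask) = CHF 1,506,261.30
CHF 1,506,261.30 ÷ 0.0063939 (buy JPY at ask) = JPY 235,577,863
JPY 235,577,863 × 0.0057870 (sell JPY at bid) = GBP 1,363,289.09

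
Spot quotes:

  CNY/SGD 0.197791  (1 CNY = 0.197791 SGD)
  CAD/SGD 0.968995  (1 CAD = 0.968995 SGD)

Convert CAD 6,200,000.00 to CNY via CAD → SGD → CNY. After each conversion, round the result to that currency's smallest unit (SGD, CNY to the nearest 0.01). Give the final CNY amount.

CNY 30,374,329.47

CAD 6,200,000.00 × 0.968995 = SGD 6,007,769.00
SGD 6,007,769.00 ÷ 0.197791 = CNY 30,374,329.47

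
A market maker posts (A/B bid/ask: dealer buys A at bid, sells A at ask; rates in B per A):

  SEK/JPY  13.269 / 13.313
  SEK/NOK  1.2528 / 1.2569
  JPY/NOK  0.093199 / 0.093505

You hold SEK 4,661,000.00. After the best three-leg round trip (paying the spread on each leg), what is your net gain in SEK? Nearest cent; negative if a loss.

Net profit: SEK 29,834.18

Best loop SEK → NOK → JPY → SEK:
SEK 4,661,000.00 × 1.2528 (sell SEK at bid) = NOK 5,839,300.80
NOK 5,839,300.80 ÷ 0.093505 (buy JPY at ask) = JPY 62,449,075
JPY 62,449,075 ÷ 13.313 (buy SEK at ask) = SEK 4,690,834.18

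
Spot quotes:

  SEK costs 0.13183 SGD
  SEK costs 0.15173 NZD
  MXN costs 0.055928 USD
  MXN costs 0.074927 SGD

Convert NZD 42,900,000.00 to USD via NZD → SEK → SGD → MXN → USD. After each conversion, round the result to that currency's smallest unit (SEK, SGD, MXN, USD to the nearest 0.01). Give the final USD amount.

NZD 42,900,000.00 ÷ 0.15173 = SEK 282,739,075.99
SEK 282,739,075.99 × 0.13183 = SGD 37,273,492.39
SGD 37,273,492.39 ÷ 0.074927 = MXN 497,464,096.92
MXN 497,464,096.92 × 0.055928 = USD 27,822,172.01

USD 27,822,172.01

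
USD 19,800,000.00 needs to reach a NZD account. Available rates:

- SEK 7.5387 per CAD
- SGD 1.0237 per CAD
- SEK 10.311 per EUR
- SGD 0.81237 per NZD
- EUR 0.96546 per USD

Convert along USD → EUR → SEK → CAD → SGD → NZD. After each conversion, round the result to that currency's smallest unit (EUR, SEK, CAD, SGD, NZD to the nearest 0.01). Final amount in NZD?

USD 19,800,000.00 × 0.96546 = EUR 19,116,108.00
EUR 19,116,108.00 × 10.311 = SEK 197,106,189.59
SEK 197,106,189.59 ÷ 7.5387 = CAD 26,145,912.37
CAD 26,145,912.37 × 1.0237 = SGD 26,765,570.49
SGD 26,765,570.49 ÷ 0.81237 = NZD 32,947,512.21

NZD 32,947,512.21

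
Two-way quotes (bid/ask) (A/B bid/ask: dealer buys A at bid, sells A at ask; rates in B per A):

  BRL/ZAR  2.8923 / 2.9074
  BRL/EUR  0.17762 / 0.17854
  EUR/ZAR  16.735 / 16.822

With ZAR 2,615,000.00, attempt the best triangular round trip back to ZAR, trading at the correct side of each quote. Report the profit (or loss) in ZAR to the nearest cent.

Best loop ZAR → BRL → EUR → ZAR:
ZAR 2,615,000.00 ÷ 2.9074 (buy BRL at ask) = BRL 899,429.04
BRL 899,429.04 × 0.17762 (sell BRL at bid) = EUR 159,756.59
EUR 159,756.59 × 16.735 (sell EUR at bid) = ZAR 2,673,526.48

Net profit: ZAR 58,526.48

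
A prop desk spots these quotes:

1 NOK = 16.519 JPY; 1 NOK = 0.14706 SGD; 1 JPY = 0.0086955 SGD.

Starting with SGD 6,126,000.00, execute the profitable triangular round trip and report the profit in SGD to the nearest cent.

Profit: SGD 145,815.03

Profitable loop is SGD → JPY → NOK → SGD:
SGD 6,126,000.00 ÷ 0.0086955 = JPY 704,502,329
JPY 704,502,329 ÷ 16.519 = NOK 42,648,001.02
NOK 42,648,001.02 × 0.14706 = SGD 6,271,815.03
Profit = SGD 6,271,815.03 − SGD 6,126,000.00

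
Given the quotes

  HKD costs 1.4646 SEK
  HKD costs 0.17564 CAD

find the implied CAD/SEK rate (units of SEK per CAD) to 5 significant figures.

CAD/SEK = 8.3386

1 CAD ÷ 0.17564 = 5.69346 HKD
5.69346 HKD × 1.4646 = 8.33865 SEK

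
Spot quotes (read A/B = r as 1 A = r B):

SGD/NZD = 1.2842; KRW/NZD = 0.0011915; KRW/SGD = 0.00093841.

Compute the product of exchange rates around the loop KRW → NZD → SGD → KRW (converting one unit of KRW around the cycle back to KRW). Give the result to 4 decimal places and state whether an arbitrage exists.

Around KRW → NZD → SGD → KRW: 1 × 0.0011915 ÷ 1.2842 ÷ 0.00093841 = 0.988710
Product < 1; profitable direction is KRW → SGD → NZD → KRW.

0.9887 (arbitrage exists)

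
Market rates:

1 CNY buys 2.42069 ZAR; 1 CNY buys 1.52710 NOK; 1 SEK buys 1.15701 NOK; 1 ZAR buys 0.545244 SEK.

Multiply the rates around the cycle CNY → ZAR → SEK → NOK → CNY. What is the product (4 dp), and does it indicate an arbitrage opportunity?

1.0000 (no arbitrage)

Around CNY → ZAR → SEK → NOK → CNY: 1 × 2.42069 × 0.545244 × 1.15701 ÷ 1.52710 = 0.999999
Product ≈ 1 (deviation 0.000%, within rounding noise).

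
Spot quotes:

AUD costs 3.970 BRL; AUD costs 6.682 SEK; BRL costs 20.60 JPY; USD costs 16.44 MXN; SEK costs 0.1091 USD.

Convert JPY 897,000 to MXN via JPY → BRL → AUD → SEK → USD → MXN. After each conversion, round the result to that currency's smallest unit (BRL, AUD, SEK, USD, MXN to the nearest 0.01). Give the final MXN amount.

JPY 897,000 ÷ 20.60 = BRL 43,543.69
BRL 43,543.69 ÷ 3.970 = AUD 10,968.18
AUD 10,968.18 × 6.682 = SEK 73,289.38
SEK 73,289.38 × 0.1091 = USD 7,995.87
USD 7,995.87 × 16.44 = MXN 131,452.10

MXN 131,452.10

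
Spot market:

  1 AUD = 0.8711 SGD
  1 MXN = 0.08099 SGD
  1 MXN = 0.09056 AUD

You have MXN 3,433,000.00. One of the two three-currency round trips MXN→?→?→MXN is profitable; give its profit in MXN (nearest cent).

Profit: MXN 91,526.46

Profitable loop is MXN → SGD → AUD → MXN:
MXN 3,433,000.00 × 0.08099 = SGD 278,038.67
SGD 278,038.67 ÷ 0.8711 = AUD 319,181.12
AUD 319,181.12 ÷ 0.09056 = MXN 3,524,526.46
Profit = MXN 3,524,526.46 − MXN 3,433,000.00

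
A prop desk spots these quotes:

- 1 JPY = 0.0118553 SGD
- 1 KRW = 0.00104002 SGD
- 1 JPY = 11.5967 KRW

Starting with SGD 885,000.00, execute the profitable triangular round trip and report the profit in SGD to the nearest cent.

Profitable loop is SGD → JPY → KRW → SGD:
SGD 885,000.00 ÷ 0.0118553 = JPY 74,650,156
JPY 74,650,156 × 11.5967 = KRW 865,695,470
KRW 865,695,470 × 0.00104002 = SGD 900,340.60
Profit = SGD 900,340.60 − SGD 885,000.00

Profit: SGD 15,340.60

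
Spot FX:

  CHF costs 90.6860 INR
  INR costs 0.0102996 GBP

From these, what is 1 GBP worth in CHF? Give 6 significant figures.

GBP/CHF = 1.07063

1 GBP ÷ 0.0102996 = 97.0911 INR
97.0911 INR ÷ 90.6860 = 1.07063 CHF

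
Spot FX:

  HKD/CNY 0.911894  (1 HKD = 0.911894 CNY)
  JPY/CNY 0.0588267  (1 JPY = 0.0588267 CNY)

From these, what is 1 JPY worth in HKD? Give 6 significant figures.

JPY/HKD = 0.0645105

1 JPY × 0.0588267 = 0.0588267 CNY
0.0588267 CNY ÷ 0.911894 = 0.0645105 HKD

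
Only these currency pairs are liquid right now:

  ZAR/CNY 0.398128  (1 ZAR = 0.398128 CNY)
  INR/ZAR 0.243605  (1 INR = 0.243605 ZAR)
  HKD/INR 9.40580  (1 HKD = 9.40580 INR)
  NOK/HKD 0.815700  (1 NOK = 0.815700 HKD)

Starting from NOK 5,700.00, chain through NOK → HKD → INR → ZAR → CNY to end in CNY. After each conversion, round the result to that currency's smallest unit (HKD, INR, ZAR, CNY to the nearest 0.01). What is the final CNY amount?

CNY 4,241.41

NOK 5,700.00 × 0.815700 = HKD 4,649.49
HKD 4,649.49 × 9.40580 = INR 43,732.17
INR 43,732.17 × 0.243605 = ZAR 10,653.38
ZAR 10,653.38 × 0.398128 = CNY 4,241.41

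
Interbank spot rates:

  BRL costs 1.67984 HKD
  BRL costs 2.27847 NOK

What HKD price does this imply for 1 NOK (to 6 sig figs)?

1 NOK ÷ 2.27847 = 0.438891 BRL
0.438891 BRL × 1.67984 = 0.737267 HKD

NOK/HKD = 0.737267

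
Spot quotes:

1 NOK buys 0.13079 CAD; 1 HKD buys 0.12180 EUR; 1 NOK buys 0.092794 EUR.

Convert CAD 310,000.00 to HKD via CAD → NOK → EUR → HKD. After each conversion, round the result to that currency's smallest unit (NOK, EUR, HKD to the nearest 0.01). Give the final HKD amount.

CAD 310,000.00 ÷ 0.13079 = NOK 2,370,211.79
NOK 2,370,211.79 × 0.092794 = EUR 219,941.43
EUR 219,941.43 ÷ 0.12180 = HKD 1,805,758.87

HKD 1,805,758.87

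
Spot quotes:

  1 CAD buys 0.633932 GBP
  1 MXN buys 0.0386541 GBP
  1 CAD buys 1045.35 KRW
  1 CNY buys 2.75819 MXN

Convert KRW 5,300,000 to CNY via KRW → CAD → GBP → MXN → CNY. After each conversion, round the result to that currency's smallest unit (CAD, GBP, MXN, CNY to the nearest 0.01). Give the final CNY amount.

KRW 5,300,000 ÷ 1045.35 = CAD 5,070.07
CAD 5,070.07 × 0.633932 = GBP 3,214.08
GBP 3,214.08 ÷ 0.0386541 = MXN 83,149.78
MXN 83,149.78 ÷ 2.75819 = CNY 30,146.50

CNY 30,146.50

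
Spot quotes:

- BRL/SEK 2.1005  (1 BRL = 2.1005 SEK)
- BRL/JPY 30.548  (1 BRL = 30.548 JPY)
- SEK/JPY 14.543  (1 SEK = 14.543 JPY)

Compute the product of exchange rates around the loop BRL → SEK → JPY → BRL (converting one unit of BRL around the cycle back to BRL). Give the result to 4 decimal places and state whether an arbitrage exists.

1.0000 (no arbitrage)

Around BRL → SEK → JPY → BRL: 1 × 2.1005 × 14.543 ÷ 30.548 = 0.999986
Product ≈ 1 (deviation 0.001%, within rounding noise).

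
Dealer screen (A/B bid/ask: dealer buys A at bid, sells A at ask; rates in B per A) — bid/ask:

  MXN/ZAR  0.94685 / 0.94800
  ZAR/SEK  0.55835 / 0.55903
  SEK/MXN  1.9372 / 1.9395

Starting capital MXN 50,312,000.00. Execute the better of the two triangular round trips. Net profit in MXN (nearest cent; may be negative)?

Net profit: MXN 1,214,868.11

Best loop MXN → ZAR → SEK → MXN:
MXN 50,312,000.00 × 0.94685 (sell MXN at bid) = ZAR 47,637,917.20
ZAR 47,637,917.20 × 0.55835 (sell ZAR at bid) = SEK 26,598,631.07
SEK 26,598,631.07 × 1.9372 (sell SEK at bid) = MXN 51,526,868.11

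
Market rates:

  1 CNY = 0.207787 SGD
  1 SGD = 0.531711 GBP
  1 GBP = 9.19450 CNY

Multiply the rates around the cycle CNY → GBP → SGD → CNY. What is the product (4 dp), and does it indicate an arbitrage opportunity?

0.9844 (arbitrage exists)

Around CNY → GBP → SGD → CNY: 1 ÷ 9.19450 ÷ 0.531711 ÷ 0.207787 = 0.984414
Product < 1; profitable direction is CNY → SGD → GBP → CNY.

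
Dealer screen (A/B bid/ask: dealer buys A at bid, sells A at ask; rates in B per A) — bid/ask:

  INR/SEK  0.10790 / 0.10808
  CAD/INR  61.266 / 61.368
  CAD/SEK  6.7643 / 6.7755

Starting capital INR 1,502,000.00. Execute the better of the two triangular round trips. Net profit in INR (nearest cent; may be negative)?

Best loop INR → CAD → SEK → INR:
INR 1,502,000.00 ÷ 61.368 (buy CAD at ask) = CAD 24,475.30
CAD 24,475.30 × 6.7643 (sell CAD at bid) = SEK 165,558.25
SEK 165,558.25 ÷ 0.10808 (buy INR at ask) = INR 1,531,812.07

Net profit: INR 29,812.07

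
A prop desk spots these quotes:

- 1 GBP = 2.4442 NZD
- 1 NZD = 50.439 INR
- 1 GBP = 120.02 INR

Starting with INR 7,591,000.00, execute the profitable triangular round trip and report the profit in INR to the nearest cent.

Profitable loop is INR → GBP → NZD → INR:
INR 7,591,000.00 ÷ 120.02 = GBP 63,247.79
GBP 63,247.79 × 2.4442 = NZD 154,590.25
NZD 154,590.25 × 50.439 = INR 7,797,377.79
Profit = INR 7,797,377.79 − INR 7,591,000.00

Profit: INR 206,377.79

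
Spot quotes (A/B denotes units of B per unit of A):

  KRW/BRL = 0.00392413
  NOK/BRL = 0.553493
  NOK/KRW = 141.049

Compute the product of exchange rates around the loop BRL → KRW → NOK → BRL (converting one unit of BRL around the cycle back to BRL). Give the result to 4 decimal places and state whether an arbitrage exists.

Around BRL → KRW → NOK → BRL: 1 ÷ 0.00392413 ÷ 141.049 × 0.553493 = 0.999997
Product ≈ 1 (deviation 0.000%, within rounding noise).

1.0000 (no arbitrage)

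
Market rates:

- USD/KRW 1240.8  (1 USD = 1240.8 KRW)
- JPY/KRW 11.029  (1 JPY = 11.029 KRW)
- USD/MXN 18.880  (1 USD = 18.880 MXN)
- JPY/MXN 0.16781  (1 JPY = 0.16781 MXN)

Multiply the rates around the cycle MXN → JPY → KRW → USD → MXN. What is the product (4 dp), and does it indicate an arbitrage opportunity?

Around MXN → JPY → KRW → USD → MXN: 1 ÷ 0.16781 × 11.029 ÷ 1240.8 × 18.880 = 1.000043
Product ≈ 1 (deviation 0.004%, within rounding noise).

1.0000 (no arbitrage)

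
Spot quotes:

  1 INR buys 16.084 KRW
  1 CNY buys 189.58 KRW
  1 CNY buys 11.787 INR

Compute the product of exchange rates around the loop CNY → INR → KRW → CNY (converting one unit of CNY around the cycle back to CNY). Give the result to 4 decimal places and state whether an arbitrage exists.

1.0000 (no arbitrage)

Around CNY → INR → KRW → CNY: 1 × 11.787 × 16.084 ÷ 189.58 = 1.000011
Product ≈ 1 (deviation 0.001%, within rounding noise).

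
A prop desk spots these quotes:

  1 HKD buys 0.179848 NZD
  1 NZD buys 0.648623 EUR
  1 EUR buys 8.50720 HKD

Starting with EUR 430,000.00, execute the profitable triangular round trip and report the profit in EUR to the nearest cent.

Profitable loop is EUR → NZD → HKD → EUR:
EUR 430,000.00 ÷ 0.648623 = NZD 662,942.88
NZD 662,942.88 ÷ 0.179848 = HKD 3,686,128.73
HKD 3,686,128.73 ÷ 8.50720 = EUR 433,295.18
Profit = EUR 433,295.18 − EUR 430,000.00

Profit: EUR 3,295.18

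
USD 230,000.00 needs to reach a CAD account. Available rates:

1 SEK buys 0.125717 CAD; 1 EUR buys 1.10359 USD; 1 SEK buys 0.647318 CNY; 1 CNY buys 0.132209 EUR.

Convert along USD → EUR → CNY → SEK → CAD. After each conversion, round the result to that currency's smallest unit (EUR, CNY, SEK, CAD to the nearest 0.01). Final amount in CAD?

USD 230,000.00 ÷ 1.10359 = EUR 208,410.73
EUR 208,410.73 ÷ 0.132209 = CNY 1,576,373.24
CNY 1,576,373.24 ÷ 0.647318 = SEK 2,435,237.77
SEK 2,435,237.77 × 0.125717 = CAD 306,150.79

CAD 306,150.79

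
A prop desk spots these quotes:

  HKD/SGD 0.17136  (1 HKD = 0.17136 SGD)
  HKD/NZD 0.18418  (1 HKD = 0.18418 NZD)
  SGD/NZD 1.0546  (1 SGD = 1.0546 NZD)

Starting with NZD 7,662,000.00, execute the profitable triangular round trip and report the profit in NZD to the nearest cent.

Profit: NZD 146,855.67

Profitable loop is NZD → SGD → HKD → NZD:
NZD 7,662,000.00 ÷ 1.0546 = SGD 7,265,313.86
SGD 7,265,313.86 ÷ 0.17136 = HKD 42,397,956.72
HKD 42,397,956.72 × 0.18418 = NZD 7,808,855.67
Profit = NZD 7,808,855.67 − NZD 7,662,000.00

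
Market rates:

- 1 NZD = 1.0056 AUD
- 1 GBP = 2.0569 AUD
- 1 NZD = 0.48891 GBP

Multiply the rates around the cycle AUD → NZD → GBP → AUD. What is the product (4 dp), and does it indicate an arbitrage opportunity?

Around AUD → NZD → GBP → AUD: 1 ÷ 1.0056 × 0.48891 × 2.0569 = 1.000039
Product ≈ 1 (deviation 0.004%, within rounding noise).

1.0000 (no arbitrage)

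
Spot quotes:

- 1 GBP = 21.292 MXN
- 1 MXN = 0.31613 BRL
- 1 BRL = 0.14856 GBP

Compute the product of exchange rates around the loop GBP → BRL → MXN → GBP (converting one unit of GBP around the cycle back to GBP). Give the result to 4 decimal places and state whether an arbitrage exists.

Around GBP → BRL → MXN → GBP: 1 ÷ 0.14856 ÷ 0.31613 ÷ 21.292 = 1.000037
Product ≈ 1 (deviation 0.004%, within rounding noise).

1.0000 (no arbitrage)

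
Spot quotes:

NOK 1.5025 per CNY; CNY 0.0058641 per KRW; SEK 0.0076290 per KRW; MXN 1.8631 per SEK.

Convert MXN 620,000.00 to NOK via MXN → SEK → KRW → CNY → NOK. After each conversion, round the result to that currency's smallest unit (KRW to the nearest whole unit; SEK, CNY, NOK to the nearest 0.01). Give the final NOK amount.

NOK 384,329.52

MXN 620,000.00 ÷ 1.8631 = SEK 332,778.70
SEK 332,778.70 ÷ 0.0076290 = KRW 43,620,225
KRW 43,620,225 × 0.0058641 = CNY 255,793.36
CNY 255,793.36 × 1.5025 = NOK 384,329.52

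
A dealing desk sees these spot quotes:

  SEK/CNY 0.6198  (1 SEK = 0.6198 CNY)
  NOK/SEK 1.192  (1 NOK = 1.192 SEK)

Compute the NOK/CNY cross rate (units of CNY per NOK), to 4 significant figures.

NOK/CNY = 0.7388

1 NOK × 1.192 = 1.192 SEK
1.192 SEK × 0.6198 = 0.738802 CNY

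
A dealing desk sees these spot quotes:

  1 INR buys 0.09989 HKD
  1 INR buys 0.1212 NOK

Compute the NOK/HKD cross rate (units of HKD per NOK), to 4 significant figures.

NOK/HKD = 0.8242

1 NOK ÷ 0.1212 = 8.25083 INR
8.25083 INR × 0.09989 = 0.824175 HKD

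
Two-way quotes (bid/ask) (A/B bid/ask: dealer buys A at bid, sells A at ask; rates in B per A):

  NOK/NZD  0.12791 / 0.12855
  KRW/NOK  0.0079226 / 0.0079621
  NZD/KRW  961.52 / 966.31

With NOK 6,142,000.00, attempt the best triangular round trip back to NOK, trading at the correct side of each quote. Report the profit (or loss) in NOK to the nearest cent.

Best loop NOK → KRW → NZD → NOK:
NOK 6,142,000.00 ÷ 0.0079621 (buy KRW at ask) = KRW 771,404,529
KRW 771,404,529 ÷ 966.31 (buy NZD at ask) = NZD 798,299.23
NZD 798,299.23 ÷ 0.12855 (buy NOK at ask) = NOK 6,210,029.02

Net profit: NOK 68,029.02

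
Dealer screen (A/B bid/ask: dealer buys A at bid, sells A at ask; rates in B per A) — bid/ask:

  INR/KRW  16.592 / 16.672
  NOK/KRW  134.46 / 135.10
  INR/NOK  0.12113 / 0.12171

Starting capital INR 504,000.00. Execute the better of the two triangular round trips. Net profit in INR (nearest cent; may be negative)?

Net profit: INR 4,566.40

Best loop INR → KRW → NOK → INR:
INR 504,000.00 × 16.592 (sell INR at bid) = KRW 8,362,368
KRW 8,362,368 ÷ 135.10 (buy NOK at ask) = NOK 61,897.62
NOK 61,897.62 ÷ 0.12171 (buy INR at ask) = INR 508,566.40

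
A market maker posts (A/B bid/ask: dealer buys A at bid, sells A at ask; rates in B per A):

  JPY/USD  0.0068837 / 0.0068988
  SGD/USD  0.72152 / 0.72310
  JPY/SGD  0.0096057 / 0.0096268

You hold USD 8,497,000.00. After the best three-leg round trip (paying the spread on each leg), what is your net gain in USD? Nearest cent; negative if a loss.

Best loop USD → JPY → SGD → USD:
USD 8,497,000.00 ÷ 0.0068988 (buy JPY at ask) = JPY 1,231,663,478
JPY 1,231,663,478 × 0.0096057 (sell JPY at bid) = SGD 11,830,989.87
SGD 11,830,989.87 × 0.72152 (sell SGD at bid) = USD 8,536,295.81

Net profit: USD 39,295.81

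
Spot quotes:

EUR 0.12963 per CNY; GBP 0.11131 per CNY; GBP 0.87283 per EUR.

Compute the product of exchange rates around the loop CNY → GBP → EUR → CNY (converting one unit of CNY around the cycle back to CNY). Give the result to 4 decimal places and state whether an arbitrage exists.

Around CNY → GBP → EUR → CNY: 1 × 0.11131 ÷ 0.87283 ÷ 0.12963 = 0.983782
Product < 1; profitable direction is CNY → EUR → GBP → CNY.

0.9838 (arbitrage exists)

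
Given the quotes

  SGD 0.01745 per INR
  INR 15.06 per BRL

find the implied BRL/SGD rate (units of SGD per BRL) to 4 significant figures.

1 BRL × 15.06 = 15.06 INR
15.06 INR × 0.01745 = 0.262797 SGD

BRL/SGD = 0.2628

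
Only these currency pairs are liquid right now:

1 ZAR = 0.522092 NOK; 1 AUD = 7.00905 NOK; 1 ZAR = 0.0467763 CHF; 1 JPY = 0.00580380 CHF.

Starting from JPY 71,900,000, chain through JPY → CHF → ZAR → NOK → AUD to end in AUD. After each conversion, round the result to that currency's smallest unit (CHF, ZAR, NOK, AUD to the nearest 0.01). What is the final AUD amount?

AUD 664,512.79

JPY 71,900,000 × 0.00580380 = CHF 417,293.22
CHF 417,293.22 ÷ 0.0467763 = ZAR 8,921,039.50
ZAR 8,921,039.50 × 0.522092 = NOK 4,657,603.35
NOK 4,657,603.35 ÷ 7.00905 = AUD 664,512.79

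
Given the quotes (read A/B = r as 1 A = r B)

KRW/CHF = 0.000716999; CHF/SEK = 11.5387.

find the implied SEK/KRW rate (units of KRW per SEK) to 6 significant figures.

SEK/KRW = 120.872

1 SEK ÷ 11.5387 = 0.0866649 CHF
0.0866649 CHF ÷ 0.000716999 = 120.872 KRW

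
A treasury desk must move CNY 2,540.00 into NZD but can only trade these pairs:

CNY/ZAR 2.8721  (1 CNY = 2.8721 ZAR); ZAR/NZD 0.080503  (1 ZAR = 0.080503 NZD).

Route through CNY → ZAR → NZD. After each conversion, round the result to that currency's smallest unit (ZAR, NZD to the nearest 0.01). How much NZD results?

CNY 2,540.00 × 2.8721 = ZAR 7,295.13
ZAR 7,295.13 × 0.080503 = NZD 587.28

NZD 587.28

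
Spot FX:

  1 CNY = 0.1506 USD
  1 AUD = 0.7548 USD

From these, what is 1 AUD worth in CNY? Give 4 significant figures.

1 AUD × 0.7548 = 0.7548 USD
0.7548 USD ÷ 0.1506 = 5.01195 CNY

AUD/CNY = 5.012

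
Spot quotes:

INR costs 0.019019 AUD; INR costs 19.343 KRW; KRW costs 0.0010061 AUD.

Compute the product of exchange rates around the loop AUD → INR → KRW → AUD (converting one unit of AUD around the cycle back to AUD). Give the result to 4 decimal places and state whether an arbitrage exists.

Around AUD → INR → KRW → AUD: 1 ÷ 0.019019 × 19.343 × 0.0010061 = 1.023240
Product > 1; profitable direction is AUD → INR → KRW → AUD.

1.0232 (arbitrage exists)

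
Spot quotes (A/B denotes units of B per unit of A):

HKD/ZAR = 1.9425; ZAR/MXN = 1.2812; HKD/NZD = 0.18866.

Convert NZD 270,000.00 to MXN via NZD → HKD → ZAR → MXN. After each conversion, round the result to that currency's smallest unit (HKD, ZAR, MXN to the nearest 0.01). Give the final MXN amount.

NZD 270,000.00 ÷ 0.18866 = HKD 1,431,145.98
HKD 1,431,145.98 × 1.9425 = ZAR 2,780,001.07
ZAR 2,780,001.07 × 1.2812 = MXN 3,561,737.37

MXN 3,561,737.37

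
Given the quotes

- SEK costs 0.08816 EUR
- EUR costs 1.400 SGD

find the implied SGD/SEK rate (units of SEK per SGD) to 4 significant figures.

SGD/SEK = 8.102

1 SGD ÷ 1.400 = 0.714286 EUR
0.714286 EUR ÷ 0.08816 = 8.10215 SEK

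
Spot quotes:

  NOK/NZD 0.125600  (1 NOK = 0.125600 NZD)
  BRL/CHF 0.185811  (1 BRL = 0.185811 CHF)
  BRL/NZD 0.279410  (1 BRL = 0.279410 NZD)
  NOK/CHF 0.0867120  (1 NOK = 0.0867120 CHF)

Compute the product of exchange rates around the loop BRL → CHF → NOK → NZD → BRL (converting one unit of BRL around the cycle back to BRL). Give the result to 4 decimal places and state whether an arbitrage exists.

0.9633 (arbitrage exists)

Around BRL → CHF → NOK → NZD → BRL: 1 × 0.185811 ÷ 0.0867120 × 0.125600 ÷ 0.279410 = 0.963252
Product < 1; profitable direction is BRL → NZD → NOK → CHF → BRL.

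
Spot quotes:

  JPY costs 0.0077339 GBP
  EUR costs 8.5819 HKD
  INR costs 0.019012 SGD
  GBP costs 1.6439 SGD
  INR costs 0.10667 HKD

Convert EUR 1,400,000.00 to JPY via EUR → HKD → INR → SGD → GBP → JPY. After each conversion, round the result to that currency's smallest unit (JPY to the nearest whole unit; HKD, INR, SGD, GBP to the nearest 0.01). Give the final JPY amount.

EUR 1,400,000.00 × 8.5819 = HKD 12,014,660.00
HKD 12,014,660.00 ÷ 0.10667 = INR 112,633,917.69
INR 112,633,917.69 × 0.019012 = SGD 2,141,396.04
SGD 2,141,396.04 ÷ 1.6439 = GBP 1,302,631.57
GBP 1,302,631.57 ÷ 0.0077339 = JPY 168,431,396

JPY 168,431,396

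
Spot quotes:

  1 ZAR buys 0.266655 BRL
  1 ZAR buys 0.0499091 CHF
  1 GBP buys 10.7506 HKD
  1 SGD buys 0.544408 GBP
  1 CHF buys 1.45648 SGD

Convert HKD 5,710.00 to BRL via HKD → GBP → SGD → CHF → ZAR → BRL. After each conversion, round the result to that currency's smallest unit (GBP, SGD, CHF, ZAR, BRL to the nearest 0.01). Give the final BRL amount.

HKD 5,710.00 ÷ 10.7506 = GBP 531.13
GBP 531.13 ÷ 0.544408 = SGD 975.61
SGD 975.61 ÷ 1.45648 = CHF 669.84
CHF 669.84 ÷ 0.0499091 = ZAR 13,421.20
ZAR 13,421.20 × 0.266655 = BRL 3,578.83

BRL 3,578.83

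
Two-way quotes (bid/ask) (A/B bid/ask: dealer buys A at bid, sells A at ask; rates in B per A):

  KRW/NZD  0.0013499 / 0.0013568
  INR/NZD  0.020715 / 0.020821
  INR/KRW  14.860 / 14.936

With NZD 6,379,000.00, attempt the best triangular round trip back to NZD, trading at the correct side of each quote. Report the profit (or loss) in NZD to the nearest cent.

Best loop NZD → KRW → INR → NZD:
NZD 6,379,000.00 ÷ 0.0013568 (buy KRW at ask) = KRW 4,701,503,538
KRW 4,701,503,538 ÷ 14.936 (buy INR at ask) = INR 314,776,616.08
INR 314,776,616.08 × 0.020715 (sell INR at bid) = NZD 6,520,597.60

Net profit: NZD 141,597.60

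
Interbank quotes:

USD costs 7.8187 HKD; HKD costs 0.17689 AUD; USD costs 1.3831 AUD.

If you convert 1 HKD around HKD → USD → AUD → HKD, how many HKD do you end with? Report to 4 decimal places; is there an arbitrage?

1.0000 (no arbitrage)

Around HKD → USD → AUD → HKD: 1 ÷ 7.8187 × 1.3831 ÷ 0.17689 = 1.000036
Product ≈ 1 (deviation 0.004%, within rounding noise).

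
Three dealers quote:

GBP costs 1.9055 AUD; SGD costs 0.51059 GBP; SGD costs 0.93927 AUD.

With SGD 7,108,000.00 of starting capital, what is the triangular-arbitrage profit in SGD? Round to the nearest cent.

Profit: SGD 254,719.00

Profitable loop is SGD → GBP → AUD → SGD:
SGD 7,108,000.00 × 0.51059 = GBP 3,629,273.72
GBP 3,629,273.72 × 1.9055 = AUD 6,915,581.07
AUD 6,915,581.07 ÷ 0.93927 = SGD 7,362,719.00
Profit = SGD 7,362,719.00 − SGD 7,108,000.00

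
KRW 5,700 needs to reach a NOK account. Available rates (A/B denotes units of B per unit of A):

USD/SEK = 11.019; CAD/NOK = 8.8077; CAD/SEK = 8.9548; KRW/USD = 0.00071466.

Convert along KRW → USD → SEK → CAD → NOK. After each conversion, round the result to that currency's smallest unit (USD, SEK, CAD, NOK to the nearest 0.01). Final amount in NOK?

KRW 5,700 × 0.00071466 = USD 4.07
USD 4.07 × 11.019 = SEK 44.85
SEK 44.85 ÷ 8.9548 = CAD 5.01
CAD 5.01 × 8.8077 = NOK 44.13

NOK 44.13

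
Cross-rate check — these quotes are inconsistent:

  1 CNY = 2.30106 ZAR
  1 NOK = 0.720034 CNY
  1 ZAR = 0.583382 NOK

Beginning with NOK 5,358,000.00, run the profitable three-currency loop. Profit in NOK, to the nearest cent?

Profit: NOK 185,304.52

Profitable loop is NOK → ZAR → CNY → NOK:
NOK 5,358,000.00 ÷ 0.583382 = ZAR 9,184,376.62
ZAR 9,184,376.62 ÷ 2.30106 = CNY 3,991,367.73
CNY 3,991,367.73 ÷ 0.720034 = NOK 5,543,304.52
Profit = NOK 5,543,304.52 − NOK 5,358,000.00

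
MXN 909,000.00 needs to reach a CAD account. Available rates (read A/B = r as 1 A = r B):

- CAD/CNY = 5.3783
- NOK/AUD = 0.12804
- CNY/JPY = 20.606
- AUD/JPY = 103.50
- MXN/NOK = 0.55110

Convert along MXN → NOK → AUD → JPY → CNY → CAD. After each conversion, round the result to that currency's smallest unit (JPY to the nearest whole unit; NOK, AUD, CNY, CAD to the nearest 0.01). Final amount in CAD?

MXN 909,000.00 × 0.55110 = NOK 500,949.90
NOK 500,949.90 × 0.12804 = AUD 64,141.63
AUD 64,141.63 × 103.50 = JPY 6,638,659
JPY 6,638,659 ÷ 20.606 = CNY 322,171.16
CNY 322,171.16 ÷ 5.3783 = CAD 59,902.04

CAD 59,902.04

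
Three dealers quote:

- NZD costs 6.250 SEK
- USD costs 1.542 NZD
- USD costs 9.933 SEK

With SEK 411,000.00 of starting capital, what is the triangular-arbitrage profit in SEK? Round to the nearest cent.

Profit: SEK 12,601.87

Profitable loop is SEK → NZD → USD → SEK:
SEK 411,000.00 ÷ 6.250 = NZD 65,760.00
NZD 65,760.00 ÷ 1.542 = USD 42,645.91
USD 42,645.91 × 9.933 = SEK 423,601.87
Profit = SEK 423,601.87 − SEK 411,000.00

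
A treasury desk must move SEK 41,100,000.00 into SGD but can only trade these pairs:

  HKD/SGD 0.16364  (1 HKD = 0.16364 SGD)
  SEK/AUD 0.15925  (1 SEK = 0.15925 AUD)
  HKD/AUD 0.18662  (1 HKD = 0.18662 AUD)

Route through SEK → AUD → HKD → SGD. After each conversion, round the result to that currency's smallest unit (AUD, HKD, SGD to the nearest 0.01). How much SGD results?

SGD 5,739,215.72

SEK 41,100,000.00 × 0.15925 = AUD 6,545,175.00
AUD 6,545,175.00 ÷ 0.18662 = HKD 35,072,205.55
HKD 35,072,205.55 × 0.16364 = SGD 5,739,215.72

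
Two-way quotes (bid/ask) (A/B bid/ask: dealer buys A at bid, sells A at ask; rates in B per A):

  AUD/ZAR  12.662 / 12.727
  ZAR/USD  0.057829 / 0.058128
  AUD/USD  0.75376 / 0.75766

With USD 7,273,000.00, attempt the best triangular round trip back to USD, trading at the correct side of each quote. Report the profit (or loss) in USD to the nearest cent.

Best loop USD → ZAR → AUD → USD:
USD 7,273,000.00 ÷ 0.058128 (buy ZAR at ask) = ZAR 125,120,423.89
ZAR 125,120,423.89 ÷ 12.727 (buy AUD at ask) = AUD 9,831,101.12
AUD 9,831,101.12 × 0.75376 (sell AUD at bid) = USD 7,410,290.78

Net profit: USD 137,290.78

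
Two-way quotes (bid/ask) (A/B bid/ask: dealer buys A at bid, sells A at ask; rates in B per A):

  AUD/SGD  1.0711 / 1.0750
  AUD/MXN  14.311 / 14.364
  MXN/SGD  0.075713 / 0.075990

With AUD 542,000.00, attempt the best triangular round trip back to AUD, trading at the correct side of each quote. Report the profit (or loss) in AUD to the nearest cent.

Net profit: AUD 4,300.07

Best loop AUD → MXN → SGD → AUD:
AUD 542,000.00 × 14.311 (sell AUD at bid) = MXN 7,756,562.00
MXN 7,756,562.00 × 0.075713 (sell MXN at bid) = SGD 587,272.58
SGD 587,272.58 ÷ 1.0750 (buy AUD at ask) = AUD 546,300.07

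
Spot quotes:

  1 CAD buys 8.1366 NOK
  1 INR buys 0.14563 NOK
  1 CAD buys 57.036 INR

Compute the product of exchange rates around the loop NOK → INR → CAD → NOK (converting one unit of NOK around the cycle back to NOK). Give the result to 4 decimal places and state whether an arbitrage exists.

0.9796 (arbitrage exists)

Around NOK → INR → CAD → NOK: 1 ÷ 0.14563 ÷ 57.036 × 8.1366 = 0.979587
Product < 1; profitable direction is NOK → CAD → INR → NOK.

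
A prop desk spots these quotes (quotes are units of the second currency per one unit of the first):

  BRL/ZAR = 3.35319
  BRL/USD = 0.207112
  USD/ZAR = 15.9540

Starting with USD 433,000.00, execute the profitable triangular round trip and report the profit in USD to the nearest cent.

Profit: USD 6,411.29

Profitable loop is USD → BRL → ZAR → USD:
USD 433,000.00 ÷ 0.207112 = BRL 2,090,656.26
BRL 2,090,656.26 × 3.35319 = ZAR 7,010,367.68
ZAR 7,010,367.68 ÷ 15.9540 = USD 439,411.29
Profit = USD 439,411.29 − USD 433,000.00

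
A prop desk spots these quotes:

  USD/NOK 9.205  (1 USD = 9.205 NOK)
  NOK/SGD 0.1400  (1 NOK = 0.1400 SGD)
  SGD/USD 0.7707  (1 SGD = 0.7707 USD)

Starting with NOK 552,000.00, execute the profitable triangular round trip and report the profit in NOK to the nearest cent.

Profitable loop is NOK → USD → SGD → NOK:
NOK 552,000.00 ÷ 9.205 = USD 59,967.41
USD 59,967.41 ÷ 0.7707 = SGD 77,809.02
SGD 77,809.02 ÷ 0.1400 = NOK 555,778.69
Profit = NOK 555,778.69 − NOK 552,000.00

Profit: NOK 3,778.69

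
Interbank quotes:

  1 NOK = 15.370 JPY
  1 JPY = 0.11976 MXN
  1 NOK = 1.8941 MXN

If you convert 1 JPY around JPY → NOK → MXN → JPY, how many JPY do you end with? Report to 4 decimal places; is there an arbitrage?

Around JPY → NOK → MXN → JPY: 1 ÷ 15.370 × 1.8941 ÷ 0.11976 = 1.029004
Product > 1; profitable direction is JPY → NOK → MXN → JPY.

1.0290 (arbitrage exists)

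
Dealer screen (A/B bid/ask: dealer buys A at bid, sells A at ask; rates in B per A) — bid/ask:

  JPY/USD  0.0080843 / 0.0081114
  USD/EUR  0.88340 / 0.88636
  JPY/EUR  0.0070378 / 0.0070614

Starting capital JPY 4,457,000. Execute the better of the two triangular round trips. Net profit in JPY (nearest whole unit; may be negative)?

Net profit: JPY 50,665

Best loop JPY → USD → EUR → JPY:
JPY 4,457,000 × 0.0080843 (sell JPY at bid) = USD 36,031.73
USD 36,031.73 × 0.88340 (sell USD at bid) = EUR 31,830.43
EUR 31,830.43 ÷ 0.0070614 (buy JPY at ask) = JPY 4,507,665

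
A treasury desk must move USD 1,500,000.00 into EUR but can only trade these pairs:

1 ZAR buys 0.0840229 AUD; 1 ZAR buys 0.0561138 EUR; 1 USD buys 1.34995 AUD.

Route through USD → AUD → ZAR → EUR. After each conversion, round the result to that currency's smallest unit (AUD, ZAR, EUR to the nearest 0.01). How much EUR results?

EUR 1,352,324.62

USD 1,500,000.00 × 1.34995 = AUD 2,024,925.00
AUD 2,024,925.00 ÷ 0.0840229 = ZAR 24,099,679.97
ZAR 24,099,679.97 × 0.0561138 = EUR 1,352,324.62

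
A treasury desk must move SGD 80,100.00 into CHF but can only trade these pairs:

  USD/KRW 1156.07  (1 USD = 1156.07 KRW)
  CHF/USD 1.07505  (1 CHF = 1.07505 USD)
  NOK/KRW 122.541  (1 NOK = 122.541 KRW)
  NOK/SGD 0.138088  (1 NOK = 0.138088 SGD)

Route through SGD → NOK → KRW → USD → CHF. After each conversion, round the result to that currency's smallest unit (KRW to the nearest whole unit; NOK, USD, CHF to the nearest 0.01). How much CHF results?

CHF 57,193.30

SGD 80,100.00 ÷ 0.138088 = NOK 580,064.89
NOK 580,064.89 × 122.541 = KRW 71,081,732
KRW 71,081,732 ÷ 1156.07 = USD 61,485.66
USD 61,485.66 ÷ 1.07505 = CHF 57,193.30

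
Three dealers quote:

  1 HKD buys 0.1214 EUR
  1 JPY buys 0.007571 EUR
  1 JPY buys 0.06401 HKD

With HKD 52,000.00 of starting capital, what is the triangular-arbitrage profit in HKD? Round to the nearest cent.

Profitable loop is HKD → EUR → JPY → HKD:
HKD 52,000.00 × 0.1214 = EUR 6,312.80
EUR 6,312.80 ÷ 0.007571 = JPY 833,813
JPY 833,813 × 0.06401 = HKD 53,372.39
Profit = HKD 53,372.39 − HKD 52,000.00

Profit: HKD 1,372.39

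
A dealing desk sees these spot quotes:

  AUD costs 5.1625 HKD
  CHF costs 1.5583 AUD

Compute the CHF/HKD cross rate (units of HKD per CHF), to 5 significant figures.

1 CHF × 1.5583 = 1.5583 AUD
1.5583 AUD × 5.1625 = 8.04472 HKD

CHF/HKD = 8.0447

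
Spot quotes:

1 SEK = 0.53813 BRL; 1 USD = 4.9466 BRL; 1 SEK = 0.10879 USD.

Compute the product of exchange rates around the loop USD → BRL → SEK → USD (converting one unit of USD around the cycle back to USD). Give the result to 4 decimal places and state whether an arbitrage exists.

Around USD → BRL → SEK → USD: 1 × 4.9466 ÷ 0.53813 × 0.10879 = 1.000020
Product ≈ 1 (deviation 0.002%, within rounding noise).

1.0000 (no arbitrage)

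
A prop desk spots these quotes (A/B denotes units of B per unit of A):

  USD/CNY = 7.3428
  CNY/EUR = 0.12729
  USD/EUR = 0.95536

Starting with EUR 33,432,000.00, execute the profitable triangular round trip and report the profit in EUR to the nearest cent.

Profitable loop is EUR → CNY → USD → EUR:
EUR 33,432,000.00 ÷ 0.12729 = CNY 262,644,355.41
CNY 262,644,355.41 ÷ 7.3428 = USD 35,768,964.89
USD 35,768,964.89 × 0.95536 = EUR 34,172,238.30
Profit = EUR 34,172,238.30 − EUR 33,432,000.00

Profit: EUR 740,238.30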